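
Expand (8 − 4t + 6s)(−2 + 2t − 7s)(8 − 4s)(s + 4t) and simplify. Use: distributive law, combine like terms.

(8 − 4t + 6s)(−2 + 2t − 7s)(8 − 4s)(s + 4t)
= (−16 + 16t − 56s + 8t − 8t^2 + 28st − 12s + 12st − 42s^2)(8 − 4s)(s + 4t)    [distributive law]
= (−16 + 24t − 68s − 8t^2 + 40st − 42s^2)(8 − 4s)(s + 4t)    [combine like terms]
= (−128 + 64s + 192t − 96st − 544s + 272s^2 − 64t^2 + 32st^2 + 320st − 160s^2t − 336s^2 + 168s^3)(s + 4t)    [distributive law]
= (−128 − 480s + 192t + 224st − 64s^2 − 64t^2 + 32st^2 − 160s^2t + 168s^3)(s + 4t)    [combine like terms]
= −128s − 512t − 480s^2 − 1920st + 192st + 768t^2 + 224s^2t + 896st^2 − 64s^3 − 256s^2t − 64st^2 − 256t^3 + 32s^2t^2 + 128st^3 − 160s^3t − 640s^2t^2 + 168s^4 + 672s^3t    [distributive law]
= −128s − 512t − 480s^2 − 1728st + 768t^2 − 32s^2t + 832st^2 − 64s^3 − 256t^3 − 608s^2t^2 + 128st^3 + 512s^3t + 168s^4    [combine like terms]

−128s − 512t − 480s^2 − 1728st + 768t^2 − 32s^2t + 832st^2 − 64s^3 − 256t^3 − 608s^2t^2 + 128st^3 + 512s^3t + 168s^4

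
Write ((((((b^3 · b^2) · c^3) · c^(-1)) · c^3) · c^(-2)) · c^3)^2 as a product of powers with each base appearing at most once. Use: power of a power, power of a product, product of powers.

b^10·c^12

((((((b^3 · b^2) · c^3) · c^(-1)) · c^3) · c^(-2)) · c^3)^2
= ((((((b^3 · b^2) · c^3) · c^(-1)) · c^3) · c^(-2))^2) · ((c^3)^2)    [power of a product]
= ((((((b^3 · b^2) · c^3) · c^(-1)) · c^3)^2) · ((c^(-2))^2)) · ((c^3)^2)    [power of a product]
= ((((((b^3 · b^2) · c^3) · c^(-1))^2) · ((c^3)^2)) · ((c^(-2))^2)) · ((c^3)^2)    [power of a product]
= ((((((b^3 · b^2) · c^3)^2) · ((c^(-1))^2)) · ((c^3)^2)) · ((c^(-2))^2)) · ((c^3)^2)    [power of a product]
= ((((((b^3 · b^2)^2) · ((c^3)^2)) · ((c^(-1))^2)) · ((c^3)^2)) · ((c^(-2))^2)) · ((c^3)^2)    [power of a product]
= (((((((b^3)^2) · ((b^2)^2)) · ((c^3)^2)) · ((c^(-1))^2)) · ((c^3)^2)) · ((c^(-2))^2)) · ((c^3)^2)    [power of a product]
= (((((b^6 · ((b^2)^2)) · ((c^3)^2)) · ((c^(-1))^2)) · ((c^3)^2)) · ((c^(-2))^2)) · ((c^3)^2)    [power of a power]
= (((((b^6 · b^4) · ((c^3)^2)) · ((c^(-1))^2)) · ((c^3)^2)) · ((c^(-2))^2)) · ((c^3)^2)    [power of a power]
= ((((b^10 · ((c^3)^2)) · ((c^(-1))^2)) · ((c^3)^2)) · ((c^(-2))^2)) · ((c^3)^2)    [product of powers]
= ((((b^10 · c^6) · ((c^(-1))^2)) · ((c^3)^2)) · ((c^(-2))^2)) · ((c^3)^2)    [power of a power]
= ((((b^10 · c^6) · c^(-2)) · ((c^3)^2)) · ((c^(-2))^2)) · ((c^3)^2)    [power of a power]
= ((((b^10 · c^6) · c^(-2)) · c^6) · ((c^(-2))^2)) · ((c^3)^2)    [power of a power]
= ((((b^10 · c^6) · c^(-2)) · c^6) · c^(-4)) · ((c^3)^2)    [power of a power]
= ((((b^10 · c^6) · c^(-2)) · c^6) · c^(-4)) · c^6    [power of a power]
= b^10·c^12    [product of powers]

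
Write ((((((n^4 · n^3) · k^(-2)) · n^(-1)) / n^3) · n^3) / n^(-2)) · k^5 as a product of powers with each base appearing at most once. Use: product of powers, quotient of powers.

k^3n^8

((((((n^4 · n^3) · k^(-2)) · n^(-1)) / n^3) · n^3) / n^(-2)) · k^5
= (((((n^7 · k^(-2)) · n^(-1)) / n^3) · n^3) / n^(-2)) · k^5    [product of powers]
= k^3n^8    [quotient of powers; product of powers]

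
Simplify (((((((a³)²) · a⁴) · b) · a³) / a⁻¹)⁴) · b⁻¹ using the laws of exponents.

(((((((a³)²) · a⁴) · b) · a³) / a⁻¹)⁴) · b⁻¹
= (((((((a³)²) · a⁴) · b) · a³)⁴) / ((a⁻¹)⁴)) · b⁻¹    [power of a quotient]
= (((((((a³)²) · a⁴) · b)⁴) · ((a³)⁴)) / ((a⁻¹)⁴)) · b⁻¹    [power of a product]
= (((((((a³)²) · a⁴)⁴) · (b⁴)) · ((a³)⁴)) / ((a⁻¹)⁴)) · b⁻¹    [power of a product]
= (((((((a³)²)⁴) · ((a⁴)⁴)) · (b⁴)) · ((a³)⁴)) / ((a⁻¹)⁴)) · b⁻¹    [power of a product]
= ((((((a³)⁸) · ((a⁴)⁴)) · (b⁴)) · ((a³)⁴)) / ((a⁻¹)⁴)) · b⁻¹    [power of a power]
= ((((a²⁴ · ((a⁴)⁴)) · (b⁴)) · ((a³)⁴)) / ((a⁻¹)⁴)) · b⁻¹    [power of a power]
= ((((a²⁴ · a¹⁶) · (b⁴)) · ((a³)⁴)) / ((a⁻¹)⁴)) · b⁻¹    [power of a power]
= (((a⁴⁰ · (b⁴)) · ((a³)⁴)) / ((a⁻¹)⁴)) · b⁻¹    [product of powers]
= (((a⁴⁰ · b⁴) · a¹²) / ((a⁻¹)⁴)) · b⁻¹    [power of a power]
= (((a⁴⁰ · b⁴) · a¹²) / a⁻⁴) · b⁻¹    [power of a power]
= a⁵⁶b³    [quotient of powers; product of powers]

a⁵⁶b³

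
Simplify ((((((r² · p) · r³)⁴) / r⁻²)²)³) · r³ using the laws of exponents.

p²⁴r¹³⁵

((((((r² · p) · r³)⁴) / r⁻²)²)³) · r³
= (((((r² · p) · r³)⁴) / r⁻²)⁶) · r³    [power of a power]
= (((((r² · p) · r³)⁴)⁶) / ((r⁻²)⁶)) · r³    [power of a quotient]
= ((((r² · p) · r³)²⁴) / ((r⁻²)⁶)) · r³    [power of a power]
= ((((r² · p)²⁴) · ((r³)²⁴)) / ((r⁻²)⁶)) · r³    [power of a product]
= (((((r²)²⁴) · (p²⁴)) · ((r³)²⁴)) / ((r⁻²)⁶)) · r³    [power of a product]
= (((r⁴⁸ · (p²⁴)) · ((r³)²⁴)) / ((r⁻²)⁶)) · r³    [power of a power]
= (((r⁴⁸ · p²⁴) · r⁷²) / ((r⁻²)⁶)) · r³    [power of a power]
= (((r⁴⁸ · p²⁴) · r⁷²) / r⁻¹²) · r³    [power of a power]
= p²⁴r¹³⁵    [quotient of powers; product of powers]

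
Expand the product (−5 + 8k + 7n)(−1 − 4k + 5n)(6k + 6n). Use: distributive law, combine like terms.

(−5 + 8k + 7n)(−1 − 4k + 5n)(6k + 6n)
= (5 + 20k − 25n − 8k − 32k^2 + 40kn − 7n − 28kn + 35n^2)(6k + 6n)    [distributive law]
= (5 + 12k − 32n − 32k^2 + 12kn + 35n^2)(6k + 6n)    [combine like terms]
= 30k + 30n + 72k^2 + 72kn − 192kn − 192n^2 − 192k^3 − 192k^2n + 72k^2n + 72kn^2 + 210kn^2 + 210n^3    [distributive law]
= 30k + 30n + 72k^2 − 120kn − 192n^2 − 192k^3 − 120k^2n + 282kn^2 + 210n^3    [combine like terms]

30k + 30n + 72k^2 − 120kn − 192n^2 − 192k^3 − 120k^2n + 282kn^2 + 210n^3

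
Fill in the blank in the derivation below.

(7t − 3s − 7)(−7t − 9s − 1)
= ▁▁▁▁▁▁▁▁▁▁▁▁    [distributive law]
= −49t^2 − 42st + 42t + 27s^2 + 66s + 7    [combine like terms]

By distributive law:

−49t^2 − 63st − 7t + 21st + 27s^2 + 3s + 49t + 63s + 7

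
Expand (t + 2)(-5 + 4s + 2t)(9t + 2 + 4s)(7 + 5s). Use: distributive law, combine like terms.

-35t^2 + 283st^2 - 644t + 72st + 492s^2t + 220s^2t^2 + 80s^3t + 126t^3 + 90st^3 - 140 - 268s + 104s^2 + 160s^3

(t + 2)(-5 + 4s + 2t)(9t + 2 + 4s)(7 + 5s)
= (-5t + 4st + 2t^2 - 10 + 8s + 4t)(9t + 2 + 4s)(7 + 5s)    [distributive law]
= (-t + 4st + 2t^2 - 10 + 8s)(9t + 2 + 4s)(7 + 5s)    [combine like terms]
= (-9t^2 - 2t - 4st + 36st^2 + 8st + 16s^2t + 18t^3 + 4t^2 + 8st^2 - 90t - 20 - 40s + 72st + 16s + 32s^2)(7 + 5s)    [distributive law]
= (-5t^2 - 92t + 76st + 44st^2 + 16s^2t + 18t^3 - 20 - 24s + 32s^2)(7 + 5s)    [combine like terms]
= -35t^2 - 25st^2 - 644t - 460st + 532st + 380s^2t + 308st^2 + 220s^2t^2 + 112s^2t + 80s^3t + 126t^3 + 90st^3 - 140 - 100s - 168s - 120s^2 + 224s^2 + 160s^3    [distributive law]
= -35t^2 + 283st^2 - 644t + 72st + 492s^2t + 220s^2t^2 + 80s^3t + 126t^3 + 90st^3 - 140 - 268s + 104s^2 + 160s^3    [combine like terms]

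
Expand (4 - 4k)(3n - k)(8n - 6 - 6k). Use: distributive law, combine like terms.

96n² - 72n - 32kn + 24k - 96kn² + 104k²n - 24k³

(4 - 4k)(3n - k)(8n - 6 - 6k)
= (12n - 4k - 12kn + 4k²)(8n - 6 - 6k)    [distributive law]
= 96n² - 72n - 72kn - 32kn + 24k + 24k² - 96kn² + 72kn + 72k²n + 32k²n - 24k² - 24k³    [distributive law]
= 96n² - 72n - 32kn + 24k - 96kn² + 104k²n - 24k³    [combine like terms]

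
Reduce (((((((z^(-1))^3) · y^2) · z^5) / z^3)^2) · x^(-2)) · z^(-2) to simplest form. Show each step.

(((((((z^(-1))^3) · y^2) · z^5) / z^3)^2) · x^(-2)) · z^(-2)
= (((((((z^(-1))^3) · y^2) · z^5)^2) / ((z^3)^2)) · x^(-2)) · z^(-2)    [power of a quotient]
= (((((((z^(-1))^3) · y^2)^2) · ((z^5)^2)) / ((z^3)^2)) · x^(-2)) · z^(-2)    [power of a product]
= (((((((z^(-1))^3)^2) · ((y^2)^2)) · ((z^5)^2)) / ((z^3)^2)) · x^(-2)) · z^(-2)    [power of a product]
= ((((((z^(-1))^6) · ((y^2)^2)) · ((z^5)^2)) / ((z^3)^2)) · x^(-2)) · z^(-2)    [power of a power]
= ((((z^(-6) · ((y^2)^2)) · ((z^5)^2)) / ((z^3)^2)) · x^(-2)) · z^(-2)    [power of a power]
= ((((z^(-6) · y^4) · ((z^5)^2)) / ((z^3)^2)) · x^(-2)) · z^(-2)    [power of a power]
= ((((z^(-6) · y^4) · z^10) / ((z^3)^2)) · x^(-2)) · z^(-2)    [power of a power]
= ((((z^(-6) · y^4) · z^10) / z^6) · x^(-2)) · z^(-2)    [power of a power]
= x^(-2)y^4z^(-4)    [quotient of powers; product of powers]

x^(-2)y^4z^(-4)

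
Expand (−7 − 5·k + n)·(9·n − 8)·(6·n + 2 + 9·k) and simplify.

(−7 − 5·k + n)·(9·n − 8)·(6·n + 2 + 9·k)
= (−63·n + 56 − 45·k·n + 40·k + 9·n² − 8·n)·(6·n + 2 + 9·k)    [distributive law]
= (−71·n + 56 − 45·k·n + 40·k + 9·n²)·(6·n + 2 + 9·k)    [combine like terms]
= −426·n² − 142·n − 639·k·n + 336·n + 112 + 504·k − 270·k·n² − 90·k·n − 405·k²·n + 240·k·n + 80·k + 360·k² + 54·n³ + 18·n² + 81·k·n²    [distributive law]
= −408·n² + 194·n − 489·k·n + 112 + 584·k − 189·k·n² − 405·k²·n + 360·k² + 54·n³    [combine like terms]

−408·n² + 194·n − 489·k·n + 112 + 584·k − 189·k·n² − 405·k²·n + 360·k² + 54·n³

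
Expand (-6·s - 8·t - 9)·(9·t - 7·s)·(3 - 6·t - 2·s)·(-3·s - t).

630·s^2·t - 600·s·t^2 - 140·s^2·t^2 - 1428·s·t^3 + 852·s^3·t + 252·s^4 - 270·t^3 - 432·t^4 + 540·s·t + 243·t^2 - 567·s^2

(-6·s - 8·t - 9)·(9·t - 7·s)·(3 - 6·t - 2·s)·(-3·s - t)
= (-54·s·t + 42·s^2 - 72·t^2 + 56·s·t - 81·t + 63·s)·(3 - 6·t - 2·s)·(-3·s - t)    [distributive law]
= (2·s·t + 42·s^2 - 72·t^2 - 81·t + 63·s)·(3 - 6·t - 2·s)·(-3·s - t)    [combine like terms]
= (6·s·t - 12·s·t^2 - 4·s^2·t + 126·s^2 - 252·s^2·t - 84·s^3 - 216·t^2 + 432·t^3 + 144·s·t^2 - 243·t + 486·t^2 + 162·s·t + 189·s - 378·s·t - 126·s^2)·(-3·s - t)    [distributive law]
= (-210·s·t + 132·s·t^2 - 256·s^2·t - 84·s^3 + 270·t^2 + 432·t^3 - 243·t + 189·s)·(-3·s - t)    [combine like terms]
= 630·s^2·t + 210·s·t^2 - 396·s^2·t^2 - 132·s·t^3 + 768·s^3·t + 256·s^2·t^2 + 252·s^4 + 84·s^3·t - 810·s·t^2 - 270·t^3 - 1296·s·t^3 - 432·t^4 + 729·s·t + 243·t^2 - 567·s^2 - 189·s·t    [distributive law]
= 630·s^2·t - 600·s·t^2 - 140·s^2·t^2 - 1428·s·t^3 + 852·s^3·t + 252·s^4 - 270·t^3 - 432·t^4 + 540·s·t + 243·t^2 - 567·s^2    [combine like terms]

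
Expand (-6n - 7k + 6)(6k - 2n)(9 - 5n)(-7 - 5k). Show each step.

3186kn + 420k²n - 1610kn² - 550k²n² - 1176n² + 420n³ + 300kn³ + 1026k² + 1890k³ - 1050k³n - 2268k + 756n

(-6n - 7k + 6)(6k - 2n)(9 - 5n)(-7 - 5k)
= (-36kn + 12n² - 42k² + 14kn + 36k - 12n)(9 - 5n)(-7 - 5k)    [distributive law]
= (-22kn + 12n² - 42k² + 36k - 12n)(9 - 5n)(-7 - 5k)    [combine like terms]
= (-198kn + 110kn² + 108n² - 60n³ - 378k² + 210k²n + 324k - 180kn - 108n + 60n²)(-7 - 5k)    [distributive law]
= (-378kn + 110kn² + 168n² - 60n³ - 378k² + 210k²n + 324k - 108n)(-7 - 5k)    [combine like terms]
= 2646kn + 1890k²n - 770kn² - 550k²n² - 1176n² - 840kn² + 420n³ + 300kn³ + 2646k² + 1890k³ - 1470k²n - 1050k³n - 2268k - 1620k² + 756n + 540kn    [distributive law]
= 3186kn + 420k²n - 1610kn² - 550k²n² - 1176n² + 420n³ + 300kn³ + 1026k² + 1890k³ - 1050k³n - 2268k + 756n    [combine like terms]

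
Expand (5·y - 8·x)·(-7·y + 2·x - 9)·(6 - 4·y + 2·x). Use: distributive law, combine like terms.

-30·y² + 140·y³ - 334·x·y² + 18·x·y + 196·x²·y - 270·y + 48·x² - 32·x³ + 432·x

(5·y - 8·x)·(-7·y + 2·x - 9)·(6 - 4·y + 2·x)
= (-35·y² + 10·x·y - 45·y + 56·x·y - 16·x² + 72·x)·(6 - 4·y + 2·x)    [distributive law]
= (-35·y² + 66·x·y - 45·y - 16·x² + 72·x)·(6 - 4·y + 2·x)    [combine like terms]
= -210·y² + 140·y³ - 70·x·y² + 396·x·y - 264·x·y² + 132·x²·y - 270·y + 180·y² - 90·x·y - 96·x² + 64·x²·y - 32·x³ + 432·x - 288·x·y + 144·x²    [distributive law]
= -30·y² + 140·y³ - 334·x·y² + 18·x·y + 196·x²·y - 270·y + 48·x² - 32·x³ + 432·x    [combine like terms]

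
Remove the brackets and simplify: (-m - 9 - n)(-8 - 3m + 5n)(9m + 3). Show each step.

324m² + 753m + 27m³ - 18m²n - 339mn + 216 - 111n - 45mn² - 15n²

(-m - 9 - n)(-8 - 3m + 5n)(9m + 3)
= (8m + 3m² - 5mn + 72 + 27m - 45n + 8n + 3mn - 5n²)(9m + 3)    [distributive law]
= (35m + 3m² - 2mn + 72 - 37n - 5n²)(9m + 3)    [combine like terms]
= 315m² + 105m + 27m³ + 9m² - 18m²n - 6mn + 648m + 216 - 333mn - 111n - 45mn² - 15n²    [distributive law]
= 324m² + 753m + 27m³ - 18m²n - 339mn + 216 - 111n - 45mn² - 15n²    [combine like terms]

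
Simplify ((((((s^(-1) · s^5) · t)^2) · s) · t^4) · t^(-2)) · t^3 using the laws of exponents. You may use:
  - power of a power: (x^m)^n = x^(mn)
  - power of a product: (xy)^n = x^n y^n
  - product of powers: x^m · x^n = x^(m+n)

s^9t^7

((((((s^(-1) · s^5) · t)^2) · s) · t^4) · t^(-2)) · t^3
= ((((((s^(-1) · s^5)^2) · (t^2)) · s) · t^4) · t^(-2)) · t^3    [power of a product]
= (((((((s^(-1))^2) · ((s^5)^2)) · (t^2)) · s) · t^4) · t^(-2)) · t^3    [power of a product]
= (((((s^(-2) · ((s^5)^2)) · (t^2)) · s) · t^4) · t^(-2)) · t^3    [power of a power]
= (((((s^(-2) · s^10) · (t^2)) · s) · t^4) · t^(-2)) · t^3    [power of a power]
= ((((s^8 · (t^2)) · s) · t^4) · t^(-2)) · t^3    [product of powers]
= s^9t^7    [product of powers]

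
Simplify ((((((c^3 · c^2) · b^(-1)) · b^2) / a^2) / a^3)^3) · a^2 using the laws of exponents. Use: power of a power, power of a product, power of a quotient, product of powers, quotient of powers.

((((((c^3 · c^2) · b^(-1)) · b^2) / a^2) / a^3)^3) · a^2
= ((((((c^3 · c^2) · b^(-1)) · b^2) / a^2)^3) / ((a^3)^3)) · a^2    [power of a quotient]
= ((((((c^3 · c^2) · b^(-1)) · b^2)^3) / ((a^2)^3)) / ((a^3)^3)) · a^2    [power of a quotient]
= ((((((c^3 · c^2) · b^(-1))^3) · ((b^2)^3)) / ((a^2)^3)) / ((a^3)^3)) · a^2    [power of a product]
= ((((((c^3 · c^2)^3) · ((b^(-1))^3)) · ((b^2)^3)) / ((a^2)^3)) / ((a^3)^3)) · a^2    [power of a product]
= (((((((c^3)^3) · ((c^2)^3)) · ((b^(-1))^3)) · ((b^2)^3)) / ((a^2)^3)) / ((a^3)^3)) · a^2    [power of a product]
= (((((c^9 · ((c^2)^3)) · ((b^(-1))^3)) · ((b^2)^3)) / ((a^2)^3)) / ((a^3)^3)) · a^2    [power of a power]
= (((((c^9 · c^6) · ((b^(-1))^3)) · ((b^2)^3)) / ((a^2)^3)) / ((a^3)^3)) · a^2    [power of a power]
= ((((c^15 · ((b^(-1))^3)) · ((b^2)^3)) / ((a^2)^3)) / ((a^3)^3)) · a^2    [product of powers]
= ((((c^15 · b^(-3)) · ((b^2)^3)) / ((a^2)^3)) / ((a^3)^3)) · a^2    [power of a power]
= ((((c^15 · b^(-3)) · b^6) / ((a^2)^3)) / ((a^3)^3)) · a^2    [power of a power]
= ((((c^15 · b^(-3)) · b^6) / a^6) / ((a^3)^3)) · a^2    [power of a power]
= ((((c^15 · b^(-3)) · b^6) / a^6) / a^9) · a^2    [power of a power]
= a^(-13)b^3c^15    [quotient of powers; product of powers]

a^(-13)b^3c^15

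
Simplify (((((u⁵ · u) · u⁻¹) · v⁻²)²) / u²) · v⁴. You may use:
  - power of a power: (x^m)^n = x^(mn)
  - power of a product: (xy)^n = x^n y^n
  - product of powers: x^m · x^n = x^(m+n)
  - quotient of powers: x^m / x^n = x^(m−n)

u⁸

(((((u⁵ · u) · u⁻¹) · v⁻²)²) / u²) · v⁴
= (((((u⁵ · u) · u⁻¹)²) · ((v⁻²)²)) / u²) · v⁴    [power of a product]
= (((((u⁵ · u)²) · ((u⁻¹)²)) · ((v⁻²)²)) / u²) · v⁴    [power of a product]
= ((((((u⁵)²) · (u²)) · ((u⁻¹)²)) · ((v⁻²)²)) / u²) · v⁴    [power of a product]
= ((((u¹⁰ · (u²)) · ((u⁻¹)²)) · ((v⁻²)²)) / u²) · v⁴    [power of a power]
= (((u¹² · ((u⁻¹)²)) · ((v⁻²)²)) / u²) · v⁴    [product of powers]
= (((u¹² · u⁻²) · ((v⁻²)²)) / u²) · v⁴    [power of a power]
= ((u¹⁰ · ((v⁻²)²)) / u²) · v⁴    [product of powers]
= ((u¹⁰ · v⁻⁴) / u²) · v⁴    [power of a power]
= u⁸    [quotient of powers; product of powers]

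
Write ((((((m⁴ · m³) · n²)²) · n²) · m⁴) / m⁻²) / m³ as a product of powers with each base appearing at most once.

((((((m⁴ · m³) · n²)²) · n²) · m⁴) / m⁻²) / m³
= ((((((m⁴ · m³)²) · ((n²)²)) · n²) · m⁴) / m⁻²) / m³    [power of a product]
= (((((((m⁴)²) · ((m³)²)) · ((n²)²)) · n²) · m⁴) / m⁻²) / m³    [power of a product]
= (((((m⁸ · ((m³)²)) · ((n²)²)) · n²) · m⁴) / m⁻²) / m³    [power of a power]
= (((((m⁸ · m⁶) · ((n²)²)) · n²) · m⁴) / m⁻²) / m³    [power of a power]
= ((((m¹⁴ · ((n²)²)) · n²) · m⁴) / m⁻²) / m³    [product of powers]
= ((((m¹⁴ · n⁴) · n²) · m⁴) / m⁻²) / m³    [power of a power]
= m¹⁷n⁶    [quotient of powers; product of powers]

m¹⁷n⁶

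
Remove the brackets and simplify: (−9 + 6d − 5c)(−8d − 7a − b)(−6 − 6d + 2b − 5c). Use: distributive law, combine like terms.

(−9 + 6d − 5c)(−8d − 7a − b)(−6 − 6d + 2b − 5c)
= (72d + 63a + 9b − 48d^2 − 42ad − 6bd + 40cd + 35ac + 5bc)(−6 − 6d + 2b − 5c)    [distributive law]
= −432d − 432d^2 + 144bd − 360cd − 378a − 378ad + 126ab − 315ac − 54b − 54bd + 18b^2 − 45bc + 288d^2 + 288d^3 − 96bd^2 + 240cd^2 + 252ad + 252ad^2 − 84abd + 210acd + 36bd + 36bd^2 − 12b^2d + 30bcd − 240cd − 240cd^2 + 80bcd − 200c^2d − 210ac − 210acd + 70abc − 175ac^2 − 30bc − 30bcd + 10b^2c − 25bc^2    [distributive law]
= −432d − 144d^2 + 126bd − 600cd − 378a − 126ad + 126ab − 525ac − 54b + 18b^2 − 75bc + 288d^3 − 60bd^2 + 252ad^2 − 84abd − 12b^2d + 80bcd − 200c^2d + 70abc − 175ac^2 + 10b^2c − 25bc^2    [combine like terms]

−432d − 144d^2 + 126bd − 600cd − 378a − 126ad + 126ab − 525ac − 54b + 18b^2 − 75bc + 288d^3 − 60bd^2 + 252ad^2 − 84abd − 12b^2d + 80bcd − 200c^2d + 70abc − 175ac^2 + 10b^2c − 25bc^2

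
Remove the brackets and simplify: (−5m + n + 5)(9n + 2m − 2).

−43mn − 10m^2 + 20m + 9n^2 + 43n − 10

(−5m + n + 5)(9n + 2m − 2)
= −45mn − 10m^2 + 10m + 9n^2 + 2mn − 2n + 45n + 10m − 10    [distributive law]
= −43mn − 10m^2 + 20m + 9n^2 + 43n − 10    [combine like terms]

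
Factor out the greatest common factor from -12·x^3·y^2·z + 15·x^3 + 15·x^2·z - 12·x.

3·x(-4·x^2·y^2·z + 5·x^2 + 5·x·z - 4)

-12·x^3·y^2·z + 15·x^3 + 15·x^2·z - 12·x
= 3(-4·x^3·y^2·z + 5·x^3 + 5·x^2·z - 4·x)    [factor out 3]
= 3·x(-4·x^2·y^2·z + 5·x^2 + 5·x·z - 4)    [factor out x]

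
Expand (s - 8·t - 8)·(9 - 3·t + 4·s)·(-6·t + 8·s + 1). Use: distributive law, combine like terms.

(s - 8·t - 8)·(9 - 3·t + 4·s)·(-6·t + 8·s + 1)
= (9·s - 3·s·t + 4·s^2 - 72·t + 24·t^2 - 32·s·t - 72 + 24·t - 32·s)·(-6·t + 8·s + 1)    [distributive law]
= (-23·s - 35·s·t + 4·s^2 - 48·t + 24·t^2 - 72)·(-6·t + 8·s + 1)    [combine like terms]
= 138·s·t - 184·s^2 - 23·s + 210·s·t^2 - 280·s^2·t - 35·s·t - 24·s^2·t + 32·s^3 + 4·s^2 + 288·t^2 - 384·s·t - 48·t - 144·t^3 + 192·s·t^2 + 24·t^2 + 432·t - 576·s - 72    [distributive law]
= -281·s·t - 180·s^2 - 599·s + 402·s·t^2 - 304·s^2·t + 32·s^3 + 312·t^2 + 384·t - 144·t^3 - 72    [combine like terms]

-281·s·t - 180·s^2 - 599·s + 402·s·t^2 - 304·s^2·t + 32·s^3 + 312·t^2 + 384·t - 144·t^3 - 72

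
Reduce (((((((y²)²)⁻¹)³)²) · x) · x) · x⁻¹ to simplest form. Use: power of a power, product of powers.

xy⁻²⁴

(((((((y²)²)⁻¹)³)²) · x) · x) · x⁻¹
= ((((((y²)²)⁻¹)⁶) · x) · x) · x⁻¹    [power of a power]
= (((((y²)²)⁻⁶) · x) · x) · x⁻¹    [power of a power]
= ((((y²)⁻¹²) · x) · x) · x⁻¹    [power of a power]
= ((y⁻²⁴ · x) · x) · x⁻¹    [power of a power]
= xy⁻²⁴    [product of powers]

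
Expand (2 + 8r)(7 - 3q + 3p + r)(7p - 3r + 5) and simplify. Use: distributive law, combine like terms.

128p + 248r + 70 - 42pq - 102qr - 30q + 42p^2 + 508pr - 134r^2 - 168pqr + 72qr^2 + 168p^2r - 16pr^2 - 24r^3

(2 + 8r)(7 - 3q + 3p + r)(7p - 3r + 5)
= (14 - 6q + 6p + 2r + 56r - 24qr + 24pr + 8r^2)(7p - 3r + 5)    [distributive law]
= (14 - 6q + 6p + 58r - 24qr + 24pr + 8r^2)(7p - 3r + 5)    [combine like terms]
= 98p - 42r + 70 - 42pq + 18qr - 30q + 42p^2 - 18pr + 30p + 406pr - 174r^2 + 290r - 168pqr + 72qr^2 - 120qr + 168p^2r - 72pr^2 + 120pr + 56pr^2 - 24r^3 + 40r^2    [distributive law]
= 128p + 248r + 70 - 42pq - 102qr - 30q + 42p^2 + 508pr - 134r^2 - 168pqr + 72qr^2 + 168p^2r - 16pr^2 - 24r^3    [combine like terms]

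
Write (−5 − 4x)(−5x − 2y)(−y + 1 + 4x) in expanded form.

23xy + 25x + 120x² − 10y² + 10y + 12x²y + 80x³ − 8xy²

(−5 − 4x)(−5x − 2y)(−y + 1 + 4x)
= (25x + 10y + 20x² + 8xy)(−y + 1 + 4x)    [distributive law]
= −25xy + 25x + 100x² − 10y² + 10y + 40xy − 20x²y + 20x² + 80x³ − 8xy² + 8xy + 32x²y    [distributive law]
= 23xy + 25x + 120x² − 10y² + 10y + 12x²y + 80x³ − 8xy²    [combine like terms]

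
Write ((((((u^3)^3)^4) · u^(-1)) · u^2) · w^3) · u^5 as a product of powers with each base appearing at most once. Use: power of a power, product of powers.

((((((u^3)^3)^4) · u^(-1)) · u^2) · w^3) · u^5
= (((((u^3)^12) · u^(-1)) · u^2) · w^3) · u^5    [power of a power]
= (((u^36 · u^(-1)) · u^2) · w^3) · u^5    [power of a power]
= ((u^35 · u^2) · w^3) · u^5    [product of powers]
= (u^37 · w^3) · u^5    [product of powers]
= u^42w^3    [product of powers]

u^42w^3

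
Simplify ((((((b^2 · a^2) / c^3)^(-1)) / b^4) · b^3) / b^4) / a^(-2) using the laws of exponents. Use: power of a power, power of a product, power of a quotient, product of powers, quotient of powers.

b^(-7)·c^3

((((((b^2 · a^2) / c^3)^(-1)) / b^4) · b^3) / b^4) / a^(-2)
= ((((((b^2 · a^2)^(-1)) / ((c^3)^(-1))) / b^4) · b^3) / b^4) / a^(-2)    [power of a quotient]
= (((((((b^2)^(-1)) · ((a^2)^(-1))) / ((c^3)^(-1))) / b^4) · b^3) / b^4) / a^(-2)    [power of a product]
= (((((b^(-2) · ((a^2)^(-1))) / ((c^3)^(-1))) / b^4) · b^3) / b^4) / a^(-2)    [power of a power]
= (((((b^(-2) · a^(-2)) / ((c^3)^(-1))) / b^4) · b^3) / b^4) / a^(-2)    [power of a power]
= (((((b^(-2) · a^(-2)) / c^(-3)) / b^4) · b^3) / b^4) / a^(-2)    [power of a power]
= b^(-7)·c^3    [quotient of powers; product of powers]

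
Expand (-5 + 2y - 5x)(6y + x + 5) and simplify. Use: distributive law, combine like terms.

(-5 + 2y - 5x)(6y + x + 5)
= -30y - 5x - 25 + 12y^2 + 2xy + 10y - 30xy - 5x^2 - 25x    [distributive law]
= -20y - 30x - 25 + 12y^2 - 28xy - 5x^2    [combine like terms]

-20y - 30x - 25 + 12y^2 - 28xy - 5x^2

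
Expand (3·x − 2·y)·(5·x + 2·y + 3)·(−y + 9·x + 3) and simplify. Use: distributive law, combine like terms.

−51·x²·y + 135·x³ + 126·x² − 32·x·y² − 75·x·y + 27·x + 4·y³ − 6·y² − 18·y

(3·x − 2·y)·(5·x + 2·y + 3)·(−y + 9·x + 3)
= (15·x² + 6·x·y + 9·x − 10·x·y − 4·y² − 6·y)·(−y + 9·x + 3)    [distributive law]
= (15·x² − 4·x·y + 9·x − 4·y² − 6·y)·(−y + 9·x + 3)    [combine like terms]
= −15·x²·y + 135·x³ + 45·x² + 4·x·y² − 36·x²·y − 12·x·y − 9·x·y + 81·x² + 27·x + 4·y³ − 36·x·y² − 12·y² + 6·y² − 54·x·y − 18·y    [distributive law]
= −51·x²·y + 135·x³ + 126·x² − 32·x·y² − 75·x·y + 27·x + 4·y³ − 6·y² − 18·y    [combine like terms]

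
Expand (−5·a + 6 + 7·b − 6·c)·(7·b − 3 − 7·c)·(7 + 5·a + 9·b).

−5·a·b − 175·a²·b − 70·a·b² + 15·a + 75·a² + 125·a·c + 175·a²·c − 140·a·b·c − 15·b + 532·b² − 126 − 168·c − 853·b·c + 441·b³ − 819·b²·c + 294·c² + 210·a·c² + 378·b·c²

(−5·a + 6 + 7·b − 6·c)·(7·b − 3 − 7·c)·(7 + 5·a + 9·b)
= (−35·a·b + 15·a + 35·a·c + 42·b − 18 − 42·c + 49·b² − 21·b − 49·b·c − 42·b·c + 18·c + 42·c²)·(7 + 5·a + 9·b)    [distributive law]
= (−35·a·b + 15·a + 35·a·c + 21·b − 18 − 24·c + 49·b² − 91·b·c + 42·c²)·(7 + 5·a + 9·b)    [combine like terms]
= −245·a·b − 175·a²·b − 315·a·b² + 105·a + 75·a² + 135·a·b + 245·a·c + 175·a²·c + 315·a·b·c + 147·b + 105·a·b + 189·b² − 126 − 90·a − 162·b − 168·c − 120·a·c − 216·b·c + 343·b² + 245·a·b² + 441·b³ − 637·b·c − 455·a·b·c − 819·b²·c + 294·c² + 210·a·c² + 378·b·c²    [distributive law]
= −5·a·b − 175·a²·b − 70·a·b² + 15·a + 75·a² + 125·a·c + 175·a²·c − 140·a·b·c − 15·b + 532·b² − 126 − 168·c − 853·b·c + 441·b³ − 819·b²·c + 294·c² + 210·a·c² + 378·b·c²    [combine like terms]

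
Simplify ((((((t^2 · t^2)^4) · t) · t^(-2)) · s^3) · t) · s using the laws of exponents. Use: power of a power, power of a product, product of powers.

s^4t^16

((((((t^2 · t^2)^4) · t) · t^(-2)) · s^3) · t) · s
= (((((((t^2)^4) · ((t^2)^4)) · t) · t^(-2)) · s^3) · t) · s    [power of a product]
= (((((t^8 · ((t^2)^4)) · t) · t^(-2)) · s^3) · t) · s    [power of a power]
= (((((t^8 · t^8) · t) · t^(-2)) · s^3) · t) · s    [power of a power]
= ((((t^16 · t) · t^(-2)) · s^3) · t) · s    [product of powers]
= (((t^17 · t^(-2)) · s^3) · t) · s    [product of powers]
= ((t^15 · s^3) · t) · s    [product of powers]
= s^4t^16    [product of powers]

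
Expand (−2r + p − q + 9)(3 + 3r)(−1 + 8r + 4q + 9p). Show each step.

(−2r + p − q + 9)(3 + 3r)(−1 + 8r + 4q + 9p)
= (−6r − 6r^2 + 3p + 3pr − 3q − 3qr + 27 + 27r)(−1 + 8r + 4q + 9p)    [distributive law]
= (21r − 6r^2 + 3p + 3pr − 3q − 3qr + 27)(−1 + 8r + 4q + 9p)    [combine like terms]
= −21r + 168r^2 + 84qr + 189pr + 6r^2 − 48r^3 − 24qr^2 − 54pr^2 − 3p + 24pr + 12pq + 27p^2 − 3pr + 24pr^2 + 12pqr + 27p^2r + 3q − 24qr − 12q^2 − 27pq + 3qr − 24qr^2 − 12q^2r − 27pqr − 27 + 216r + 108q + 243p    [distributive law]
= 195r + 174r^2 + 63qr + 210pr − 48r^3 − 48qr^2 − 30pr^2 + 240p − 15pq + 27p^2 − 15pqr + 27p^2r + 111q − 12q^2 − 12q^2r − 27    [combine like terms]

195r + 174r^2 + 63qr + 210pr − 48r^3 − 48qr^2 − 30pr^2 + 240p − 15pq + 27p^2 − 15pqr + 27p^2r + 111q − 12q^2 − 12q^2r − 27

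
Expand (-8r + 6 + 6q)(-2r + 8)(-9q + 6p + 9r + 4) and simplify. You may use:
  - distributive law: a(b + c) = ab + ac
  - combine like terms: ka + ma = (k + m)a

-252qr^2 + 96pr^2 + 144r^3 - 620r^2 + 1068qr - 456pr + 128r - 240q + 288p + 192 + 108q^2r - 72pqr - 432q^2 + 288pq

(-8r + 6 + 6q)(-2r + 8)(-9q + 6p + 9r + 4)
= (16r^2 - 64r - 12r + 48 - 12qr + 48q)(-9q + 6p + 9r + 4)    [distributive law]
= (16r^2 - 76r + 48 - 12qr + 48q)(-9q + 6p + 9r + 4)    [combine like terms]
= -144qr^2 + 96pr^2 + 144r^3 + 64r^2 + 684qr - 456pr - 684r^2 - 304r - 432q + 288p + 432r + 192 + 108q^2r - 72pqr - 108qr^2 - 48qr - 432q^2 + 288pq + 432qr + 192q    [distributive law]
= -252qr^2 + 96pr^2 + 144r^3 - 620r^2 + 1068qr - 456pr + 128r - 240q + 288p + 192 + 108q^2r - 72pqr - 432q^2 + 288pq    [combine like terms]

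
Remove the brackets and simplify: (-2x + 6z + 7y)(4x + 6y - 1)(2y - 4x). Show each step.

(-2x + 6z + 7y)(4x + 6y - 1)(2y - 4x)
= (-8x^2 - 12xy + 2x + 24xz + 36yz - 6z + 28xy + 42y^2 - 7y)(2y - 4x)    [distributive law]
= (-8x^2 + 16xy + 2x + 24xz + 36yz - 6z + 42y^2 - 7y)(2y - 4x)    [combine like terms]
= -16x^2y + 32x^3 + 32xy^2 - 64x^2y + 4xy - 8x^2 + 48xyz - 96x^2z + 72y^2z - 144xyz - 12yz + 24xz + 84y^3 - 168xy^2 - 14y^2 + 28xy    [distributive law]
= -80x^2y + 32x^3 - 136xy^2 + 32xy - 8x^2 - 96xyz - 96x^2z + 72y^2z - 12yz + 24xz + 84y^3 - 14y^2    [combine like terms]

-80x^2y + 32x^3 - 136xy^2 + 32xy - 8x^2 - 96xyz - 96x^2z + 72y^2z - 12yz + 24xz + 84y^3 - 14y^2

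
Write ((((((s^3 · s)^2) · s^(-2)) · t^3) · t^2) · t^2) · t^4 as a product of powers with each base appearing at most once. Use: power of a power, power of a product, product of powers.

((((((s^3 · s)^2) · s^(-2)) · t^3) · t^2) · t^2) · t^4
= (((((((s^3)^2) · (s^2)) · s^(-2)) · t^3) · t^2) · t^2) · t^4    [power of a product]
= (((((s^6 · (s^2)) · s^(-2)) · t^3) · t^2) · t^2) · t^4    [power of a power]
= ((((s^8 · s^(-2)) · t^3) · t^2) · t^2) · t^4    [product of powers]
= (((s^6 · t^3) · t^2) · t^2) · t^4    [product of powers]
= s^6·t^11    [product of powers]

s^6·t^11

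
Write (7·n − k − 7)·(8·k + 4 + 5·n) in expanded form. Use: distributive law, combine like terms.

(7·n − k − 7)·(8·k + 4 + 5·n)
= 56·k·n + 28·n + 35·n^2 − 8·k^2 − 4·k − 5·k·n − 56·k − 28 − 35·n    [distributive law]
= 51·k·n − 7·n + 35·n^2 − 8·k^2 − 60·k − 28    [combine like terms]

51·k·n − 7·n + 35·n^2 − 8·k^2 − 60·k − 28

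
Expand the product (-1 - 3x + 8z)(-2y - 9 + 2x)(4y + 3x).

8y^2 + 106xy + 36y + 27x + 75x^2 + 24xy^2 - 6x^2y - 18x^3 - 64y^2z + 16xyz - 288yz - 216xz + 48x^2z

(-1 - 3x + 8z)(-2y - 9 + 2x)(4y + 3x)
= (2y + 9 - 2x + 6xy + 27x - 6x^2 - 16yz - 72z + 16xz)(4y + 3x)    [distributive law]
= (2y + 9 + 25x + 6xy - 6x^2 - 16yz - 72z + 16xz)(4y + 3x)    [combine like terms]
= 8y^2 + 6xy + 36y + 27x + 100xy + 75x^2 + 24xy^2 + 18x^2y - 24x^2y - 18x^3 - 64y^2z - 48xyz - 288yz - 216xz + 64xyz + 48x^2z    [distributive law]
= 8y^2 + 106xy + 36y + 27x + 75x^2 + 24xy^2 - 6x^2y - 18x^3 - 64y^2z + 16xyz - 288yz - 216xz + 48x^2z    [combine like terms]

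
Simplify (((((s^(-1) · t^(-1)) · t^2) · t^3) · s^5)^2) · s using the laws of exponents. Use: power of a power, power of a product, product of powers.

s^9t^8

(((((s^(-1) · t^(-1)) · t^2) · t^3) · s^5)^2) · s
= (((((s^(-1) · t^(-1)) · t^2) · t^3)^2) · ((s^5)^2)) · s    [power of a product]
= (((((s^(-1) · t^(-1)) · t^2)^2) · ((t^3)^2)) · ((s^5)^2)) · s    [power of a product]
= (((((s^(-1) · t^(-1))^2) · ((t^2)^2)) · ((t^3)^2)) · ((s^5)^2)) · s    [power of a product]
= ((((((s^(-1))^2) · ((t^(-1))^2)) · ((t^2)^2)) · ((t^3)^2)) · ((s^5)^2)) · s    [power of a product]
= ((((s^(-2) · ((t^(-1))^2)) · ((t^2)^2)) · ((t^3)^2)) · ((s^5)^2)) · s    [power of a power]
= ((((s^(-2) · t^(-2)) · ((t^2)^2)) · ((t^3)^2)) · ((s^5)^2)) · s    [power of a power]
= ((((s^(-2) · t^(-2)) · t^4) · ((t^3)^2)) · ((s^5)^2)) · s    [power of a power]
= ((((s^(-2) · t^(-2)) · t^4) · t^6) · ((s^5)^2)) · s    [power of a power]
= ((((s^(-2) · t^(-2)) · t^4) · t^6) · s^10) · s    [power of a power]
= s^9t^8    [product of powers]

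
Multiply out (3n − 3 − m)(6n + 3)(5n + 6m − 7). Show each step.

90n³ + 78mn² − 171n² − 27mn + 18n − 33m + 63 − 36m²n − 18m²

(3n − 3 − m)(6n + 3)(5n + 6m − 7)
= (18n² + 9n − 18n − 9 − 6mn − 3m)(5n + 6m − 7)    [distributive law]
= (18n² − 9n − 9 − 6mn − 3m)(5n + 6m − 7)    [combine like terms]
= 90n³ + 108mn² − 126n² − 45n² − 54mn + 63n − 45n − 54m + 63 − 30mn² − 36m²n + 42mn − 15mn − 18m² + 21m    [distributive law]
= 90n³ + 78mn² − 171n² − 27mn + 18n − 33m + 63 − 36m²n − 18m²    [combine like terms]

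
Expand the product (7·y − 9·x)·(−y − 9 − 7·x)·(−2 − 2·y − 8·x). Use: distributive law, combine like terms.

(7·y − 9·x)·(−y − 9 − 7·x)·(−2 − 2·y − 8·x)
= (−7·y^2 − 63·y − 49·x·y + 9·x·y + 81·x + 63·x^2)·(−2 − 2·y − 8·x)    [distributive law]
= (−7·y^2 − 63·y − 40·x·y + 81·x + 63·x^2)·(−2 − 2·y − 8·x)    [combine like terms]
= 14·y^2 + 14·y^3 + 56·x·y^2 + 126·y + 126·y^2 + 504·x·y + 80·x·y + 80·x·y^2 + 320·x^2·y − 162·x − 162·x·y − 648·x^2 − 126·x^2 − 126·x^2·y − 504·x^3    [distributive law]
= 140·y^2 + 14·y^3 + 136·x·y^2 + 126·y + 422·x·y + 194·x^2·y − 162·x − 774·x^2 − 504·x^3    [combine like terms]

140·y^2 + 14·y^3 + 136·x·y^2 + 126·y + 422·x·y + 194·x^2·y − 162·x − 774·x^2 − 504·x^3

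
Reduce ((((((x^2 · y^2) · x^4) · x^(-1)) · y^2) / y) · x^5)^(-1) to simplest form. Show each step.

x^(-10)·y^(-3)

((((((x^2 · y^2) · x^4) · x^(-1)) · y^2) / y) · x^5)^(-1)
= ((((((x^2 · y^2) · x^4) · x^(-1)) · y^2) / y)^(-1)) · ((x^5)^(-1))    [power of a product]
= ((((((x^2 · y^2) · x^4) · x^(-1)) · y^2)^(-1)) / (y^(-1))) · ((x^5)^(-1))    [power of a quotient]
= ((((((x^2 · y^2) · x^4) · x^(-1))^(-1)) · ((y^2)^(-1))) / (y^(-1))) · ((x^5)^(-1))    [power of a product]
= ((((((x^2 · y^2) · x^4)^(-1)) · ((x^(-1))^(-1))) · ((y^2)^(-1))) / (y^(-1))) · ((x^5)^(-1))    [power of a product]
= ((((((x^2 · y^2)^(-1)) · ((x^4)^(-1))) · ((x^(-1))^(-1))) · ((y^2)^(-1))) / (y^(-1))) · ((x^5)^(-1))    [power of a product]
= (((((((x^2)^(-1)) · ((y^2)^(-1))) · ((x^4)^(-1))) · ((x^(-1))^(-1))) · ((y^2)^(-1))) / (y^(-1))) · ((x^5)^(-1))    [power of a product]
= (((((x^(-2) · ((y^2)^(-1))) · ((x^4)^(-1))) · ((x^(-1))^(-1))) · ((y^2)^(-1))) / (y^(-1))) · ((x^5)^(-1))    [power of a power]
= (((((x^(-2) · y^(-2)) · ((x^4)^(-1))) · ((x^(-1))^(-1))) · ((y^2)^(-1))) / (y^(-1))) · ((x^5)^(-1))    [power of a power]
= (((((x^(-2) · y^(-2)) · x^(-4)) · ((x^(-1))^(-1))) · ((y^2)^(-1))) / (y^(-1))) · ((x^5)^(-1))    [power of a power]
= (((((x^(-2) · y^(-2)) · x^(-4)) · x) · ((y^2)^(-1))) / (y^(-1))) · ((x^5)^(-1))    [power of a power]
= (((((x^(-2) · y^(-2)) · x^(-4)) · x) · y^(-2)) / (y^(-1))) · ((x^5)^(-1))    [power of a power]
= (((((x^(-2) · y^(-2)) · x^(-4)) · x) · y^(-2)) / y^(-1)) · x^(-5)    [power of a power]
= x^(-10)·y^(-3)    [quotient of powers; product of powers]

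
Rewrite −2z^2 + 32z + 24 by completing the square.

−2(z − 8)^2 + 152

−2z^2 + 32z + 24
= −2(z^2 − 16z) + 24    [factor out -2 from the z-terms]
= −2(z^2 − 16z + 64 − 64) + 24    [add and subtract 64 inside the bracket]
= −2(z − 8)^2 + 128 + 24    [perfect-square identity]
= −2(z − 8)^2 + 152    [combine constants]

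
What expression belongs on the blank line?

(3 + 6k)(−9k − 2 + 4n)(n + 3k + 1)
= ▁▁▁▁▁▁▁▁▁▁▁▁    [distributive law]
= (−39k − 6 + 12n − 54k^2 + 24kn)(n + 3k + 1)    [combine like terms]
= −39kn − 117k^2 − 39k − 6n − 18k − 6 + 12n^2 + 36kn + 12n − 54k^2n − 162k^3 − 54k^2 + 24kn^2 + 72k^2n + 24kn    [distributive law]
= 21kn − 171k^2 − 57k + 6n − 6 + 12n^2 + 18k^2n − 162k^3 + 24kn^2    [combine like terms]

By distributive law:

(−27k − 6 + 12n − 54k^2 − 12k + 24kn)(n + 3k + 1)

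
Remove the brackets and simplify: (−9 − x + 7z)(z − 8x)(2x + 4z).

(−9 − x + 7z)(z − 8x)(2x + 4z)
= (−9z + 72x − xz + 8x^2 + 7z^2 − 56xz)(2x + 4z)    [distributive law]
= (−9z + 72x − 57xz + 8x^2 + 7z^2)(2x + 4z)    [combine like terms]
= −18xz − 36z^2 + 144x^2 + 288xz − 114x^2z − 228xz^2 + 16x^3 + 32x^2z + 14xz^2 + 28z^3    [distributive law]
= 270xz − 36z^2 + 144x^2 − 82x^2z − 214xz^2 + 16x^3 + 28z^3    [combine like terms]

270xz − 36z^2 + 144x^2 − 82x^2z − 214xz^2 + 16x^3 + 28z^3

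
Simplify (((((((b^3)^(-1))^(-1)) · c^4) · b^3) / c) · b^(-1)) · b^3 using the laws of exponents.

(((((((b^3)^(-1))^(-1)) · c^4) · b^3) / c) · b^(-1)) · b^3
= ((((((b^3)^1) · c^4) · b^3) / c) · b^(-1)) · b^3    [power of a power]
= ((((b^3 · c^4) · b^3) / c) · b^(-1)) · b^3    [power of a power]
= b^8c^3    [quotient of powers; product of powers]

b^8c^3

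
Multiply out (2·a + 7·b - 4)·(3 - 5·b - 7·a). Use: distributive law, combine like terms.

34·a - 59·a·b - 14·a^2 + 41·b - 35·b^2 - 12

(2·a + 7·b - 4)·(3 - 5·b - 7·a)
= 6·a - 10·a·b - 14·a^2 + 21·b - 35·b^2 - 49·a·b - 12 + 20·b + 28·a    [distributive law]
= 34·a - 59·a·b - 14·a^2 + 41·b - 35·b^2 - 12    [combine like terms]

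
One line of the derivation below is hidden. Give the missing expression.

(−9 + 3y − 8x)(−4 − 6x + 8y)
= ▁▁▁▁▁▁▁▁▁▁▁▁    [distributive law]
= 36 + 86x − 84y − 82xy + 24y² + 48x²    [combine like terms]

After distributive law, the bracketed line is:

36 + 54x − 72y − 12y − 18xy + 24y² + 32x + 48x² − 64xy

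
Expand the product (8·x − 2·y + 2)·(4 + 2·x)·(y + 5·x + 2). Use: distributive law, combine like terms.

−12·x·y + 212·x^2 + 112·x − 4·x^2·y + 80·x^3 − 8·y^2 − 8·y − 4·x·y^2 + 16

(8·x − 2·y + 2)·(4 + 2·x)·(y + 5·x + 2)
= (32·x + 16·x^2 − 8·y − 4·x·y + 8 + 4·x)·(y + 5·x + 2)    [distributive law]
= (36·x + 16·x^2 − 8·y − 4·x·y + 8)·(y + 5·x + 2)    [combine like terms]
= 36·x·y + 180·x^2 + 72·x + 16·x^2·y + 80·x^3 + 32·x^2 − 8·y^2 − 40·x·y − 16·y − 4·x·y^2 − 20·x^2·y − 8·x·y + 8·y + 40·x + 16    [distributive law]
= −12·x·y + 212·x^2 + 112·x − 4·x^2·y + 80·x^3 − 8·y^2 − 8·y − 4·x·y^2 + 16    [combine like terms]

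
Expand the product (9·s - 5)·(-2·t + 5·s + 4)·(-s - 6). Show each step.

(9·s - 5)·(-2·t + 5·s + 4)·(-s - 6)
= (-18·s·t + 45·s^2 + 36·s + 10·t - 25·s - 20)·(-s - 6)    [distributive law]
= (-18·s·t + 45·s^2 + 11·s + 10·t - 20)·(-s - 6)    [combine like terms]
= 18·s^2·t + 108·s·t - 45·s^3 - 270·s^2 - 11·s^2 - 66·s - 10·s·t - 60·t + 20·s + 120    [distributive law]
= 18·s^2·t + 98·s·t - 45·s^3 - 281·s^2 - 46·s - 60·t + 120    [combine like terms]

18·s^2·t + 98·s·t - 45·s^3 - 281·s^2 - 46·s - 60·t + 120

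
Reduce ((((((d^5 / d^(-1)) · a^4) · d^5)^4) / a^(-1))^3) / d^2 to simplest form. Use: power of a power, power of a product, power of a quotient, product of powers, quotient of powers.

((((((d^5 / d^(-1)) · a^4) · d^5)^4) / a^(-1))^3) / d^2
= ((((((d^5 / d^(-1)) · a^4) · d^5)^4)^3) / ((a^(-1))^3)) / d^2    [power of a quotient]
= (((((d^5 / d^(-1)) · a^4) · d^5)^12) / ((a^(-1))^3)) / d^2    [power of a power]
= (((((d^5 / d^(-1)) · a^4)^12) · ((d^5)^12)) / ((a^(-1))^3)) / d^2    [power of a product]
= (((((d^5 / d^(-1))^12) · ((a^4)^12)) · ((d^5)^12)) / ((a^(-1))^3)) / d^2    [power of a product]
= ((((((d^5)^12) / ((d^(-1))^12)) · ((a^4)^12)) · ((d^5)^12)) / ((a^(-1))^3)) / d^2    [power of a quotient]
= ((((d^60 / ((d^(-1))^12)) · ((a^4)^12)) · ((d^5)^12)) / ((a^(-1))^3)) / d^2    [power of a power]
= ((((d^60 / d^(-12)) · ((a^4)^12)) · ((d^5)^12)) / ((a^(-1))^3)) / d^2    [power of a power]
= (((d^72 · ((a^4)^12)) · ((d^5)^12)) / ((a^(-1))^3)) / d^2    [quotient of powers]
= (((d^72 · a^48) · ((d^5)^12)) / ((a^(-1))^3)) / d^2    [power of a power]
= (((d^72 · a^48) · d^60) / ((a^(-1))^3)) / d^2    [power of a power]
= (((d^72 · a^48) · d^60) / a^(-3)) / d^2    [power of a power]
= a^51d^130    [quotient of powers; product of powers]

a^51d^130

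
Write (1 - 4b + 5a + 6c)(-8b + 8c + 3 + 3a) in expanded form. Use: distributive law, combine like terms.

(1 - 4b + 5a + 6c)(-8b + 8c + 3 + 3a)
= -8b + 8c + 3 + 3a + 32b² - 32bc - 12b - 12ab - 40ab + 40ac + 15a + 15a² - 48bc + 48c² + 18c + 18ac    [distributive law]
= -20b + 26c + 3 + 18a + 32b² - 80bc - 52ab + 58ac + 15a² + 48c²    [combine like terms]

-20b + 26c + 3 + 18a + 32b² - 80bc - 52ab + 58ac + 15a² + 48c²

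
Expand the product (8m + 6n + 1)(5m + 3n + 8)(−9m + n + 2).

(8m + 6n + 1)(5m + 3n + 8)(−9m + n + 2)
= (40m² + 24mn + 64m + 30mn + 18n² + 48n + 5m + 3n + 8)(−9m + n + 2)    [distributive law]
= (40m² + 54mn + 69m + 18n² + 51n + 8)(−9m + n + 2)    [combine like terms]
= −360m³ + 40m²n + 80m² − 486m²n + 54mn² + 108mn − 621m² + 69mn + 138m − 162mn² + 18n³ + 36n² − 459mn + 51n² + 102n − 72m + 8n + 16    [distributive law]
= −360m³ − 446m²n − 541m² − 108mn² − 282mn + 66m + 18n³ + 87n² + 110n + 16    [combine like terms]

−360m³ − 446m²n − 541m² − 108mn² − 282mn + 66m + 18n³ + 87n² + 110n + 16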